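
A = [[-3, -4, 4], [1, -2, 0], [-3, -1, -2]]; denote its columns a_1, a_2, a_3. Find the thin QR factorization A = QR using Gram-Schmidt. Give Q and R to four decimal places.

Q = [[-0.6882, -0.5597, 0.4616], [0.2294, -0.7715, -0.5934], [-0.6882, 0.3025, -0.6594]], R = [[4.3589, 2.9824, -1.3765], [0.0000, 3.4793, -2.8439], [0.0000, 0.0000, 3.1650]]

a_1 = (-3, 1, -3); ‖a_1‖ = 4.3589, so q_1 = (-0.6882, 0.2294, -0.6882).
q_1·a_2 = (-0.6882)·(-4) + 0.2294·(-2) + (-0.6882)·(-1) = 2.9824.
u_2 = a_2 − 2.9824·q_1 = (-1.9474, -2.6842, 1.0526).
‖u_2‖ = 3.4793, so q_2 = (-0.5597, -0.7715, 0.3025).
q_1·a_3 = (-0.6882)·4 + 0.2294·0 + (-0.6882)·(-2) = -1.3765; q_2·a_3 = (-0.5597)·4 + (-0.7715)·0 + 0.3025·(-2) = -2.8439.
u_3 = a_3 + 1.3765·q_1 + 2.8439·q_2 = (1.4609, -1.8783, -2.0870).
‖u_3‖ = 3.1650, so q_3 = (0.4616, -0.5934, -0.6594).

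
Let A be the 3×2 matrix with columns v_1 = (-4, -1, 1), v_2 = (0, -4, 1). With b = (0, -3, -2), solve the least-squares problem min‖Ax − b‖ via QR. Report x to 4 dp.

x = (-0.1174, 0.6228)

e_1 = v_1/‖v_1‖ = (-4, -1, 1)/4.2426 = (-0.9428, -0.2357, 0.2357).
r_{12} = e_1·v_2 = 1.1785.
u_2 = v_2 − 1.1785·e_1 = (1.1111, -3.7222, 0.7222).
‖u_2‖ = 3.9511, so e_2 = (0.2812, -0.9421, 0.1828).
Qᵀb = (0.2357, 2.4606).
Back-substitute: x_2 = 2.4606/3.9511 = 0.6228.
x_1 = (0.2357 − 1.1785·0.6228)/4.2426 = -0.1174.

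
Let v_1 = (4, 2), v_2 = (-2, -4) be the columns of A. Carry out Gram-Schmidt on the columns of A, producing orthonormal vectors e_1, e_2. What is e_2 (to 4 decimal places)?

e_2 = (0.4472, -0.8944)

e_1 = v_1/‖v_1‖ = (4, 2)/4.4721 = (0.8944, 0.4472).
r_{12} = e_1·v_2 = -3.5777.
u_2 = v_2 + 3.5777·e_1 = (1.2000, -2.4000).
‖u_2‖ = 2.6833, so e_2 = (0.4472, -0.8944).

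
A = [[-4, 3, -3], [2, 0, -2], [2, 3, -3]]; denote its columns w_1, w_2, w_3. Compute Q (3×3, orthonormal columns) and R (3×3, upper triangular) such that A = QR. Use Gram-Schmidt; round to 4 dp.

e_1 = w_1/‖w_1‖ = (-4, 2, 2)/4.8990 = (-0.8165, 0.4082, 0.4082).
r_{12} = e_1·w_2 = -1.2247.
u_2 = w_2 + 1.2247·e_1 = (2.0000, 0.5000, 3.5000).
‖u_2‖ = 4.0620, so e_2 = (0.4924, 0.1231, 0.8616).
r_{13} = e_1·w_3 = 0.4082; r_{23} = e_2·w_3 = -4.3082.
u_3 = w_3 − 0.4082·e_1 + 4.3082·e_2 = (-0.5455, -1.6364, 0.5455).
‖u_3‖ = 1.8091, so e_3 = (-0.3015, -0.9045, 0.3015).

Q = [[-0.8165, 0.4924, -0.3015], [0.4082, 0.1231, -0.9045], [0.4082, 0.8616, 0.3015]], R = [[4.8990, -1.2247, 0.4082], [0.0000, 4.0620, -4.3082], [0.0000, 0.0000, 1.8091]]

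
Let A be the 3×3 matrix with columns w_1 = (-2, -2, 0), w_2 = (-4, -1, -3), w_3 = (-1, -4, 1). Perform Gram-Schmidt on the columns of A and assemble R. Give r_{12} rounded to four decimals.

r_{12} = 3.5355

w_1 = (-2, -2, 0); ‖w_1‖ = 2.8284, so e_1 = (-0.7071, -0.7071, 0.0000).
r_{12} = e_1·w_2 = 3.5355.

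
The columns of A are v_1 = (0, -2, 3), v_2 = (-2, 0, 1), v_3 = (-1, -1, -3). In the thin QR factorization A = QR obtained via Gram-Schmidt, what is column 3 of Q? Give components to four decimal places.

e_3 = (-0.2673, -0.8018, -0.5345)

e_1 = v_1/‖v_1‖ = (0, -2, 3)/3.6056 = (0.0000, -0.5547, 0.8321).
r_{12} = e_1·v_2 = 0.8321.
u_2 = v_2 − 0.8321·e_1 = (-2.0000, 0.4615, 0.3077).
‖u_2‖ = 2.0755, so e_2 = (-0.9636, 0.2224, 0.1482).
r_{13} = e_1·v_3 = -1.9415; r_{23} = e_2·v_3 = 0.2965.
u_3 = v_3 + 1.9415·e_1 − 0.2965·e_2 = (-0.7143, -2.1429, -1.4286).
‖u_3‖ = 2.6726, so e_3 = (-0.2673, -0.8018, -0.5345).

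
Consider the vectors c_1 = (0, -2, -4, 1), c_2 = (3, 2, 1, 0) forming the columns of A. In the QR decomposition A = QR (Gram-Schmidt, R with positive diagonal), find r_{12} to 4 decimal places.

c_1 = (0, -2, -4, 1); ‖c_1‖ = 4.5826, so e_1 = (0.0000, -0.4364, -0.8729, 0.2182).
r_{12} = e_1·c_2 = -1.7457.

r_{12} = -1.7457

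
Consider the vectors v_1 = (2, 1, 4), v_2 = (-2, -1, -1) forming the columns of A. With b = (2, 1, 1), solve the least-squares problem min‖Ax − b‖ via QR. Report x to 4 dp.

v_1 = (2, 1, 4); ‖v_1‖ = 4.5826, so q_1 = (0.4364, 0.2182, 0.8729).
q_1·v_2 = 0.4364·(-2) + 0.2182·(-1) + 0.8729·(-1) = -1.9640.
u_2 = v_2 + 1.9640·q_1 = (-1.1429, -0.5714, 0.7143).
‖u_2‖ = 1.4639, so q_2 = (-0.7807, -0.3904, 0.4880).
Qᵀb = (1.9640, -1.4639).
Back-substitute: x_2 = -1.4639/1.4639 = -1.0000.
x_1 = (1.9640 + 1.9640·(-1.0000))/4.5826 = 0.0000.

x = (0.0000, -1.0000)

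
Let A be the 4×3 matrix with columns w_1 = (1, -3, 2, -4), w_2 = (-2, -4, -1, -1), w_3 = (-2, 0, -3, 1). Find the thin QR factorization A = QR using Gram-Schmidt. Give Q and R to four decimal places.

w_1 = (1, -3, 2, -4); ‖w_1‖ = 5.4772, so e_1 = (0.1826, -0.5477, 0.3651, -0.7303).
e_1·w_2 = 0.1826·(-2) + (-0.5477)·(-4) + 0.3651·(-1) + (-0.7303)·(-1) = 2.1909.
u_2 = w_2 − 2.1909·e_1 = (-2.4000, -2.8000, -1.8000, 0.6000).
‖u_2‖ = 4.1473, so e_2 = (-0.5787, -0.6751, -0.4340, 0.1447).
e_1·w_3 = 0.1826·(-2) + (-0.5477)·0 + 0.3651·(-3) + (-0.7303)·1 = -2.1909; e_2·w_3 = (-0.5787)·(-2) + (-0.6751)·0 + (-0.4340)·(-3) + 0.1447·1 = 2.6041.
u_3 = w_3 + 2.1909·e_1 − 2.6041·e_2 = (-0.0930, 0.5581, -1.0698, -0.9767).
‖u_3‖ = 1.5552, so e_3 = (-0.0598, 0.3589, -0.6879, -0.6281).

Q = [[0.1826, -0.5787, -0.0598], [-0.5477, -0.6751, 0.3589], [0.3651, -0.4340, -0.6879], [-0.7303, 0.1447, -0.6281]], R = [[5.4772, 2.1909, -2.1909], [0.0000, 4.1473, 2.6041], [0.0000, 0.0000, 1.5552]]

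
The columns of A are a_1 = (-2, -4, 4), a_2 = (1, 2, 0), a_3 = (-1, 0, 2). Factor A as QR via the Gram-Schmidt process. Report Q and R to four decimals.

Q = [[-0.3333, 0.2981, -0.8944], [-0.6667, 0.5963, 0.4472], [0.6667, 0.7454, 0.0000]], R = [[6.0000, -1.6667, 1.6667], [0.0000, 1.4907, 1.1926], [0.0000, 0.0000, 0.8944]]

a_1 = (-2, -4, 4); ‖a_1‖ = 6.0000, so e_1 = (-0.3333, -0.6667, 0.6667).
e_1·a_2 = (-0.3333)·1 + (-0.6667)·2 + 0.6667·0 = -1.6667.
u_2 = a_2 + 1.6667·e_1 = (0.4444, 0.8889, 1.1111).
‖u_2‖ = 1.4907, so e_2 = (0.2981, 0.5963, 0.7454).
e_1·a_3 = (-0.3333)·(-1) + (-0.6667)·0 + 0.6667·2 = 1.6667; e_2·a_3 = 0.2981·(-1) + 0.5963·0 + 0.7454·2 = 1.1926.
u_3 = a_3 − 1.6667·e_1 − 1.1926·e_2 = (-0.8000, 0.4000, 0.0000).
‖u_3‖ = 0.8944, so e_3 = (-0.8944, 0.4472, 0.0000).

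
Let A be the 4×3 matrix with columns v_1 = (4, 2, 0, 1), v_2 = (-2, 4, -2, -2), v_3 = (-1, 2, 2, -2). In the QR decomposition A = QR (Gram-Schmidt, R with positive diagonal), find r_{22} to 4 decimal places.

v_1 = (4, 2, 0, 1); ‖v_1‖ = 4.5826, so e_1 = (0.8729, 0.4364, 0.0000, 0.2182).
e_1·v_2 = 0.8729·(-2) + 0.4364·4 + 0.0000·(-2) + 0.2182·(-2) = -0.4364.
u_2 = v_2 + 0.4364·e_1 = (-1.6190, 4.1905, -2.0000, -1.9048).
r_{22} = ‖u_2‖ = 5.2735.

r_{22} = 5.2735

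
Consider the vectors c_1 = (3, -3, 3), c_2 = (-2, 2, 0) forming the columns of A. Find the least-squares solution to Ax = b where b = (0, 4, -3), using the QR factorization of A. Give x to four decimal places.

x = (-1.0000, -0.5000)

c_1 = (3, -3, 3); ‖c_1‖ = 5.1962, so q_1 = (0.5774, -0.5774, 0.5774).
q_1·c_2 = 0.5774·(-2) + (-0.5774)·2 + 0.5774·0 = -2.3094.
u_2 = c_2 + 2.3094·q_1 = (-0.6667, 0.6667, 1.3333).
‖u_2‖ = 1.6330, so q_2 = (-0.4082, 0.4082, 0.8165).
Qᵀb = (-4.0415, -0.8165).
Back-substitute: x_2 = -0.8165/1.6330 = -0.5000.
x_1 = (-4.0415 + 2.3094·(-0.5000))/5.1962 = -1.0000.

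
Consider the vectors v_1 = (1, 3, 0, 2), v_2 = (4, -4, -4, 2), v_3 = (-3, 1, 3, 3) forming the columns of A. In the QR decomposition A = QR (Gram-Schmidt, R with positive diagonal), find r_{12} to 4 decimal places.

r_{12} = -1.0690

v_1 = (1, 3, 0, 2); ‖v_1‖ = 3.7417, so q_1 = (0.2673, 0.8018, 0.0000, 0.5345).
r_{12} = q_1·v_2 = -1.0690.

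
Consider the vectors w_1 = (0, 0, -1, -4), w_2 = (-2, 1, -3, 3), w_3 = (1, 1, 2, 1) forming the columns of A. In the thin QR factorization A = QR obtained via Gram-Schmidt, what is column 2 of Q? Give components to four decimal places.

w_1 = (0, 0, -1, -4); ‖w_1‖ = 4.1231, so e_1 = (0.0000, 0.0000, -0.2425, -0.9701).
e_1·w_2 = 0.0000·(-2) + 0.0000·1 + (-0.2425)·(-3) + (-0.9701)·3 = -2.1828.
u_2 = w_2 + 2.1828·e_1 = (-2.0000, 1.0000, -3.5294, 0.8824).
‖u_2‖ = 4.2703, so e_2 = (-0.4684, 0.2342, -0.8265, 0.2066).

e_2 = (-0.4684, 0.2342, -0.8265, 0.2066)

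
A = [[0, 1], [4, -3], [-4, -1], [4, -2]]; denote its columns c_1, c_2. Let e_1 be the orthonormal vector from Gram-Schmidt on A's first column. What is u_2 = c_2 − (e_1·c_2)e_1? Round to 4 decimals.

c_1 = (0, 4, -4, 4); ‖c_1‖ = 6.9282, so e_1 = (0.0000, 0.5774, -0.5774, 0.5774).
e_1·c_2 = 0.0000·1 + 0.5774·(-3) + (-0.5774)·(-1) + 0.5774·(-2) = -2.3094.
u_2 = c_2 + 2.3094·e_1 = (1.0000, -1.6667, -2.3333, -0.6667).

u_2 = (1.0000, -1.6667, -2.3333, -0.6667)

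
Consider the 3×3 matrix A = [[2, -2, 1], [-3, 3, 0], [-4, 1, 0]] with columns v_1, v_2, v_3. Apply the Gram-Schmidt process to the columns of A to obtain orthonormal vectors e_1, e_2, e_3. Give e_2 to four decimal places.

e_1 = v_1/‖v_1‖ = (2, -3, -4)/5.3852 = (0.3714, -0.5571, -0.7428).
r_{12} = e_1·v_2 = -3.1568.
u_2 = v_2 + 3.1568·e_1 = (-0.8276, 1.2414, -1.3448).
‖u_2‖ = 2.0086, so e_2 = (-0.4120, 0.6180, -0.6695).

e_2 = (-0.4120, 0.6180, -0.6695)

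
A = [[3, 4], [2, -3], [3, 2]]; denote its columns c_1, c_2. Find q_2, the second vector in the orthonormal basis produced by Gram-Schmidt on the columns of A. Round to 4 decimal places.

q_2 = (0.4988, -0.8633, 0.0767)

q_1 = c_1/‖c_1‖ = (3, 2, 3)/4.6904 = (0.6396, 0.4264, 0.6396).
r_{12} = q_1·c_2 = 2.5584.
u_2 = c_2 − 2.5584·q_1 = (2.3636, -4.0909, 0.3636).
‖u_2‖ = 4.7386, so q_2 = (0.4988, -0.8633, 0.0767).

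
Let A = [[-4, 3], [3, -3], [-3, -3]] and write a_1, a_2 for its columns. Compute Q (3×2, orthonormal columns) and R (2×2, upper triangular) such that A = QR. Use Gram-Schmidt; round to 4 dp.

Q = [[-0.6860, 0.3329], [0.5145, -0.4068], [-0.5145, -0.8507]], R = [[5.8310, -2.0580], [0.0000, 4.7712]]

a_1 = (-4, 3, -3); ‖a_1‖ = 5.8310, so q_1 = (-0.6860, 0.5145, -0.5145).
q_1·a_2 = (-0.6860)·3 + 0.5145·(-3) + (-0.5145)·(-3) = -2.0580.
u_2 = a_2 + 2.0580·q_1 = (1.5882, -1.9412, -4.0588).
‖u_2‖ = 4.7712, so q_2 = (0.3329, -0.4068, -0.8507).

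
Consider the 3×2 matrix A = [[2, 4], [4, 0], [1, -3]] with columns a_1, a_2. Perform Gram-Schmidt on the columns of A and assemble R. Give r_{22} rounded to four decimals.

q_1 = a_1/‖a_1‖ = (2, 4, 1)/4.5826 = (0.4364, 0.8729, 0.2182).
r_{12} = q_1·a_2 = 1.0911.
u_2 = a_2 − 1.0911·q_1 = (3.5238, -0.9524, -3.2381).
r_{22} = ‖u_2‖ = 4.8795.

r_{22} = 4.8795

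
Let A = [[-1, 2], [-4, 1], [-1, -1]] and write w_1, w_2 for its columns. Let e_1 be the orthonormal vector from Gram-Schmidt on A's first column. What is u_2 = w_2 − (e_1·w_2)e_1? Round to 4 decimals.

u_2 = (1.7222, -0.1111, -1.2778)

e_1 = w_1/‖w_1‖ = (-1, -4, -1)/4.2426 = (-0.2357, -0.9428, -0.2357).
r_{12} = e_1·w_2 = -1.1785.
u_2 = w_2 + 1.1785·e_1 = (1.7222, -0.1111, -1.2778).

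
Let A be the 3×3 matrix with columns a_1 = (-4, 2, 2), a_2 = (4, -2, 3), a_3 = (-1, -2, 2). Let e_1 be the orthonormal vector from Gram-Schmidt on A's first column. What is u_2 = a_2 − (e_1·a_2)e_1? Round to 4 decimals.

u_2 = (1.6667, -0.8333, 4.1667)

e_1 = a_1/‖a_1‖ = (-4, 2, 2)/4.8990 = (-0.8165, 0.4082, 0.4082).
r_{12} = e_1·a_2 = -2.8577.
u_2 = a_2 + 2.8577·e_1 = (1.6667, -0.8333, 4.1667).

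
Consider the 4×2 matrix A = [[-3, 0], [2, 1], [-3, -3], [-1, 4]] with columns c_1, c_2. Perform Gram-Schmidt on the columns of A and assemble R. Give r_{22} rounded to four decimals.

r_{22} = 4.8856

c_1 = (-3, 2, -3, -1); ‖c_1‖ = 4.7958, so q_1 = (-0.6255, 0.4170, -0.6255, -0.2085).
q_1·c_2 = (-0.6255)·0 + 0.4170·1 + (-0.6255)·(-3) + (-0.2085)·4 = 1.4596.
u_2 = c_2 − 1.4596·q_1 = (0.9130, 0.3913, -2.0870, 4.3043).
r_{22} = ‖u_2‖ = 4.8856.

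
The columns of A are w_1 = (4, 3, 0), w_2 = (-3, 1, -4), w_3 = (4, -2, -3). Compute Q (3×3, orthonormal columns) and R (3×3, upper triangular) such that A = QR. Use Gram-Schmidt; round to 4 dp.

e_1 = w_1/‖w_1‖ = (4, 3, 0)/5.0000 = (0.8000, 0.6000, 0.0000).
r_{12} = e_1·w_2 = -1.8000.
u_2 = w_2 + 1.8000·e_1 = (-1.5600, 2.0800, -4.0000).
‖u_2‖ = 4.7707, so e_2 = (-0.3270, 0.4360, -0.8384).
r_{13} = e_1·w_3 = 2.0000; r_{23} = e_2·w_3 = 0.3354.
u_3 = w_3 − 2.0000·e_1 − 0.3354·e_2 = (2.5097, -3.3462, -2.7188).
‖u_3‖ = 4.9887, so e_3 = (0.5031, -0.6708, -0.5450).

Q = [[0.8000, -0.3270, 0.5031], [0.6000, 0.4360, -0.6708], [0.0000, -0.8384, -0.5450]], R = [[5.0000, -1.8000, 2.0000], [0.0000, 4.7707, 0.3354], [0.0000, 0.0000, 4.9887]]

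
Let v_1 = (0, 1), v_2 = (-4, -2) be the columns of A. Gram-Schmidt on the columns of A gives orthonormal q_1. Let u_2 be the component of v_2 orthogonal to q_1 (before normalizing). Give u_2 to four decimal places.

u_2 = (-4.0000, 0.0000)

v_1 = (0, 1); ‖v_1‖ = 1.0000, so q_1 = (0.0000, 1.0000).
q_1·v_2 = 0.0000·(-4) + 1.0000·(-2) = -2.0000.
u_2 = v_2 + 2.0000·q_1 = (-4.0000, 0.0000).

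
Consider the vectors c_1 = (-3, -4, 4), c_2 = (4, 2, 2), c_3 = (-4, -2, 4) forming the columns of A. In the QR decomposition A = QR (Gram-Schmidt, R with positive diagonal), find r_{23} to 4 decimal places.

c_1 = (-3, -4, 4); ‖c_1‖ = 6.4031, so q_1 = (-0.4685, -0.6247, 0.6247).
q_1·c_2 = (-0.4685)·4 + (-0.6247)·2 + 0.6247·2 = -1.8741.
u_2 = c_2 + 1.8741·q_1 = (3.1220, 0.8293, 3.1707).
‖u_2‖ = 4.5263, so q_2 = (0.6897, 0.1832, 0.7005).
r_{23} = q_2·c_3 = -0.3233.

r_{23} = -0.3233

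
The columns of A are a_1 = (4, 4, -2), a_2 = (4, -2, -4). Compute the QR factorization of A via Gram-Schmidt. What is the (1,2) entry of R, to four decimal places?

a_1 = (4, 4, -2); ‖a_1‖ = 6.0000, so q_1 = (0.6667, 0.6667, -0.3333).
r_{12} = q_1·a_2 = 2.6667.

r_{12} = 2.6667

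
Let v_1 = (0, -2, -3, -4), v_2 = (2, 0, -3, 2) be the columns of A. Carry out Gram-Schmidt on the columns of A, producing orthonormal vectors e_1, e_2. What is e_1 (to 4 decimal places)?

v_1 = (0, -2, -3, -4); ‖v_1‖ = 5.3852, so e_1 = (0.0000, -0.3714, -0.5571, -0.7428).

e_1 = (0.0000, -0.3714, -0.5571, -0.7428)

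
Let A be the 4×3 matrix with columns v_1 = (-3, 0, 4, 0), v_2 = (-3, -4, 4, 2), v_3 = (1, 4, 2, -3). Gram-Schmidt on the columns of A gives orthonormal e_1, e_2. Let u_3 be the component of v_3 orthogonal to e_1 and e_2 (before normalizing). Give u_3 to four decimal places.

e_1 = v_1/‖v_1‖ = (-3, 0, 4, 0)/5.0000 = (-0.6000, 0.0000, 0.8000, 0.0000).
r_{12} = e_1·v_2 = 5.0000.
u_2 = v_2 − 5.0000·e_1 = (0.0000, -4.0000, 0.0000, 2.0000).
‖u_2‖ = 4.4721, so e_2 = (0.0000, -0.8944, 0.0000, 0.4472).
r_{13} = e_1·v_3 = 1.0000; r_{23} = e_2·v_3 = -4.9193.
u_3 = v_3 − 1.0000·e_1 + 4.9193·e_2 = (1.6000, -0.4000, 1.2000, -0.8000).

u_3 = (1.6000, -0.4000, 1.2000, -0.8000)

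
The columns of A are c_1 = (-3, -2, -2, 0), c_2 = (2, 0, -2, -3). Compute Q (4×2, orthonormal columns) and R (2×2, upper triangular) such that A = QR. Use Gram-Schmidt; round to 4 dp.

Q = [[-0.7276, 0.4023], [-0.4851, -0.0575], [-0.4851, -0.5459], [0.0000, -0.7327]], R = [[4.1231, -0.4851], [0.0000, 4.0945]]

c_1 = (-3, -2, -2, 0); ‖c_1‖ = 4.1231, so q_1 = (-0.7276, -0.4851, -0.4851, 0.0000).
q_1·c_2 = (-0.7276)·2 + (-0.4851)·0 + (-0.4851)·(-2) + 0.0000·(-3) = -0.4851.
u_2 = c_2 + 0.4851·q_1 = (1.6471, -0.2353, -2.2353, -3.0000).
‖u_2‖ = 4.0945, so q_2 = (0.4023, -0.0575, -0.5459, -0.7327).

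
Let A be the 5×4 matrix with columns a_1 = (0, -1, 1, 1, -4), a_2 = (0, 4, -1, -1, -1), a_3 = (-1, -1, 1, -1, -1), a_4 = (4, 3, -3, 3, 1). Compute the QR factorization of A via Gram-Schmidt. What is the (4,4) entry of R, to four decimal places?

r_{44} = 1.0210

a_1 = (0, -1, 1, 1, -4); ‖a_1‖ = 4.3589, so q_1 = (0.0000, -0.2294, 0.2294, 0.2294, -0.9177).
q_1·a_2 = 0.0000·0 + (-0.2294)·4 + 0.2294·(-1) + 0.2294·(-1) + (-0.9177)·(-1) = -0.4588.
u_2 = a_2 + 0.4588·q_1 = (0.0000, 3.8947, -0.8947, -0.8947, -1.4211).
‖u_2‖ = 4.3347, so q_2 = (0.0000, 0.8985, -0.2064, -0.2064, -0.3278).
q_1·a_3 = 0.0000·(-1) + (-0.2294)·(-1) + 0.2294·1 + 0.2294·(-1) + (-0.9177)·(-1) = 1.1471; q_2·a_3 = 0.0000·(-1) + 0.8985·(-1) + (-0.2064)·1 + (-0.2064)·(-1) + (-0.3278)·(-1) = -0.5707.
u_3 = a_3 − 1.1471·q_1 + 0.5707·q_2 = (-1.0000, -0.2241, 0.6190, -1.3810, -0.1345).
‖u_3‖ = 1.8326, so q_3 = (-0.5457, -0.1223, 0.3378, -0.7535, -0.0734).
q_1·a_4 = 0.0000·4 + (-0.2294)·3 + 0.2294·(-3) + 0.2294·3 + (-0.9177)·1 = -1.6059; q_2·a_4 = 0.0000·4 + 0.8985·3 + (-0.2064)·(-3) + (-0.2064)·3 + (-0.3278)·1 = 2.3677; q_3·a_4 = (-0.5457)·4 + (-0.1223)·3 + 0.3378·(-3) + (-0.7535)·3 + (-0.0734)·1 = -5.8968.
u_4 = a_4 + 1.6059·q_1 − 2.3677·q_2 + 5.8968·q_3 = (0.7823, -0.2168, -0.1510, -0.5863, -0.1301).
r_{44} = ‖u_4‖ = 1.0210.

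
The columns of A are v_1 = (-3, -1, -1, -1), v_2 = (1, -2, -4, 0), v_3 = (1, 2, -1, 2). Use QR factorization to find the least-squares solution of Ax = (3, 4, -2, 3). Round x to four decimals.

q_1 = v_1/‖v_1‖ = (-3, -1, -1, -1)/3.4641 = (-0.8660, -0.2887, -0.2887, -0.2887).
r_{12} = q_1·v_2 = 0.8660.
u_2 = v_2 − 0.8660·q_1 = (1.7500, -1.7500, -3.7500, 0.2500).
‖u_2‖ = 4.5000, so q_2 = (0.3889, -0.3889, -0.8333, 0.0556).
r_{13} = q_1·v_3 = -1.7321; r_{23} = q_2·v_3 = 0.5556.
u_3 = v_3 + 1.7321·q_1 − 0.5556·q_2 = (-0.7160, 1.7160, -1.0370, 1.4691).
‖u_3‖ = 2.5868, so q_3 = (-0.2768, 0.6634, -0.4009, 0.5679).
Qᵀb = (-4.0415, 1.4444, 4.3288).
Back-substitute: x_3 = 4.3288/2.5868 = 1.6734.
x_2 = (1.4444 − 0.5556·1.6734)/4.5000 = 0.1144.
x_1 = (-4.0415 − 0.8660·0.1144 + 1.7321·1.6734)/3.4641 = -0.3585.

x = (-0.3585, 0.1144, 1.6734)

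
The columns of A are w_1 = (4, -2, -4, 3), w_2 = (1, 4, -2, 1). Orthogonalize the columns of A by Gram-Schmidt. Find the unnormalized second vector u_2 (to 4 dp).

u_2 = (0.3778, 4.3111, -1.3778, 0.5333)

q_1 = w_1/‖w_1‖ = (4, -2, -4, 3)/6.7082 = (0.5963, -0.2981, -0.5963, 0.4472).
r_{12} = q_1·w_2 = 1.0435.
u_2 = w_2 − 1.0435·q_1 = (0.3778, 4.3111, -1.3778, 0.5333).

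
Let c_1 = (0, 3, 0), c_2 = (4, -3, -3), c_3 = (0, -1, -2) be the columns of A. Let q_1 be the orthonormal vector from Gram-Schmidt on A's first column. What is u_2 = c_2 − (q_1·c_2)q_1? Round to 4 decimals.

u_2 = (4.0000, 0.0000, -3.0000)

c_1 = (0, 3, 0); ‖c_1‖ = 3.0000, so q_1 = (0.0000, 1.0000, 0.0000).
q_1·c_2 = 0.0000·4 + 1.0000·(-3) + 0.0000·(-3) = -3.0000.
u_2 = c_2 + 3.0000·q_1 = (4.0000, 0.0000, -3.0000).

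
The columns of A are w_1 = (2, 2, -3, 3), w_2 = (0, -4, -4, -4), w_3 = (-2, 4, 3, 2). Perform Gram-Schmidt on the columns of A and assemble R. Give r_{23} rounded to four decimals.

w_1 = (2, 2, -3, 3); ‖w_1‖ = 5.0990, so e_1 = (0.3922, 0.3922, -0.5883, 0.5883).
e_1·w_2 = 0.3922·0 + 0.3922·(-4) + (-0.5883)·(-4) + 0.5883·(-4) = -1.5689.
u_2 = w_2 + 1.5689·e_1 = (0.6154, -3.3846, -4.9231, -3.0769).
‖u_2‖ = 6.7482, so e_2 = (0.0912, -0.5016, -0.7295, -0.4560).
r_{23} = e_2·w_3 = -5.2891.

r_{23} = -5.2891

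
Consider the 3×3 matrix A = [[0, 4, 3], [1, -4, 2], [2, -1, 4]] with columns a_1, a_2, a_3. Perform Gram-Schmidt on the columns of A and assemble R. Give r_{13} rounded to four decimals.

r_{13} = 4.4721

a_1 = (0, 1, 2); ‖a_1‖ = 2.2361, so q_1 = (0.0000, 0.4472, 0.8944).
r_{13} = q_1·a_3 = 4.4721.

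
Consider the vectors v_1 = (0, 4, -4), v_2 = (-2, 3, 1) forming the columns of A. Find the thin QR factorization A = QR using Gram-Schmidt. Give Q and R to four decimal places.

v_1 = (0, 4, -4); ‖v_1‖ = 5.6569, so q_1 = (0.0000, 0.7071, -0.7071).
q_1·v_2 = 0.0000·(-2) + 0.7071·3 + (-0.7071)·1 = 1.4142.
u_2 = v_2 − 1.4142·q_1 = (-2.0000, 2.0000, 2.0000).
‖u_2‖ = 3.4641, so q_2 = (-0.5774, 0.5774, 0.5774).

Q = [[0.0000, -0.5774], [0.7071, 0.5774], [-0.7071, 0.5774]], R = [[5.6569, 1.4142], [0.0000, 3.4641]]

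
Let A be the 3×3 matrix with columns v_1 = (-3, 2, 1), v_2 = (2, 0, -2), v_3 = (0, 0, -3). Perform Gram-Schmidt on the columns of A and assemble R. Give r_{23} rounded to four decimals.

r_{23} = 2.3146

v_1 = (-3, 2, 1); ‖v_1‖ = 3.7417, so q_1 = (-0.8018, 0.5345, 0.2673).
q_1·v_2 = (-0.8018)·2 + 0.5345·0 + 0.2673·(-2) = -2.1381.
u_2 = v_2 + 2.1381·q_1 = (0.2857, 1.1429, -1.4286).
‖u_2‖ = 1.8516, so q_2 = (0.1543, 0.6172, -0.7715).
r_{23} = q_2·v_3 = 2.3146.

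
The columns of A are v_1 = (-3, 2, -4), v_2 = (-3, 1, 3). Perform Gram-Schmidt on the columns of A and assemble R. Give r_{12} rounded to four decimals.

r_{12} = -0.1857

v_1 = (-3, 2, -4); ‖v_1‖ = 5.3852, so q_1 = (-0.5571, 0.3714, -0.7428).
r_{12} = q_1·v_2 = -0.1857.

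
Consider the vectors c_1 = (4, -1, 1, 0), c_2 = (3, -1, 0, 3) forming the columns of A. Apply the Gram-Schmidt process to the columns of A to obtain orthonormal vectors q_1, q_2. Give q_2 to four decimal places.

q_2 = (0.0358, -0.0896, -0.2330, 0.9677)

c_1 = (4, -1, 1, 0); ‖c_1‖ = 4.2426, so q_1 = (0.9428, -0.2357, 0.2357, 0.0000).
q_1·c_2 = 0.9428·3 + (-0.2357)·(-1) + 0.2357·0 + 0.0000·3 = 3.0641.
u_2 = c_2 − 3.0641·q_1 = (0.1111, -0.2778, -0.7222, 3.0000).
‖u_2‖ = 3.1002, so q_2 = (0.0358, -0.0896, -0.2330, 0.9677).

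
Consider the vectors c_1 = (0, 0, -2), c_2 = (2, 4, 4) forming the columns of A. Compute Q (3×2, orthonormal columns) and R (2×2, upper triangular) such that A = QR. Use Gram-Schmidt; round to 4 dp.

c_1 = (0, 0, -2); ‖c_1‖ = 2.0000, so q_1 = (0.0000, 0.0000, -1.0000).
q_1·c_2 = 0.0000·2 + 0.0000·4 + (-1.0000)·4 = -4.0000.
u_2 = c_2 + 4.0000·q_1 = (2.0000, 4.0000, 0.0000).
‖u_2‖ = 4.4721, so q_2 = (0.4472, 0.8944, 0.0000).

Q = [[0.0000, 0.4472], [0.0000, 0.8944], [-1.0000, 0.0000]], R = [[2.0000, -4.0000], [0.0000, 4.4721]]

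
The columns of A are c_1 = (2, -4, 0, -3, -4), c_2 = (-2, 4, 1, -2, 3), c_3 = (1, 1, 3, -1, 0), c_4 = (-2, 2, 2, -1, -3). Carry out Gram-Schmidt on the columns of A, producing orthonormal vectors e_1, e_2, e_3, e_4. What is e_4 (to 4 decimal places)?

c_1 = (2, -4, 0, -3, -4); ‖c_1‖ = 6.7082, so e_1 = (0.2981, -0.5963, 0.0000, -0.4472, -0.5963).
e_1·c_2 = 0.2981·(-2) + (-0.5963)·4 + 0.0000·1 + (-0.4472)·(-2) + (-0.5963)·3 = -3.8759.
u_2 = c_2 + 3.8759·e_1 = (-0.8444, 1.6889, 1.0000, -3.7333, 0.6889).
‖u_2‖ = 4.3563, so e_2 = (-0.1938, 0.3877, 0.2296, -0.8570, 0.1581).
e_1·c_3 = 0.2981·1 + (-0.5963)·1 + 0.0000·3 + (-0.4472)·(-1) + (-0.5963)·0 = 0.1491; e_2·c_3 = (-0.1938)·1 + 0.3877·1 + 0.2296·3 + (-0.8570)·(-1) + 0.1581·0 = 1.7395.
u_3 = c_3 − 0.1491·e_1 − 1.7395·e_2 = (1.2927, 0.4145, 2.6007, 0.5574, -0.1862).
‖u_3‖ = 2.9920, so e_3 = (0.4321, 0.1385, 0.8692, 0.1863, -0.0622).
e_1·c_4 = 0.2981·(-2) + (-0.5963)·2 + 0.0000·2 + (-0.4472)·(-1) + (-0.5963)·(-3) = 0.4472; e_2·c_4 = (-0.1938)·(-2) + 0.3877·2 + 0.2296·2 + (-0.8570)·(-1) + 0.1581·(-3) = 2.0047; e_3·c_4 = 0.4321·(-2) + 0.1385·2 + 0.8692·2 + 0.1863·(-1) + (-0.0622)·(-3) = 1.1518.
u_4 = c_4 − 0.4472·e_1 − 2.0047·e_2 − 1.1518·e_3 = (-2.2424, 1.3299, 0.5387, 0.7035, -2.9787).
‖u_4‖ = 4.0564, so e_4 = (-0.5528, 0.3278, 0.1328, 0.1734, -0.7343).

e_4 = (-0.5528, 0.3278, 0.1328, 0.1734, -0.7343)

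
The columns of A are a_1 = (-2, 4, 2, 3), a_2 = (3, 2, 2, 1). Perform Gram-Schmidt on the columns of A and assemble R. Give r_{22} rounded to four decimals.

r_{22} = 3.9428

q_1 = a_1/‖a_1‖ = (-2, 4, 2, 3)/5.7446 = (-0.3482, 0.6963, 0.3482, 0.5222).
r_{12} = q_1·a_2 = 1.5667.
u_2 = a_2 − 1.5667·q_1 = (3.5455, 0.9091, 1.4545, 0.1818).
r_{22} = ‖u_2‖ = 3.9428.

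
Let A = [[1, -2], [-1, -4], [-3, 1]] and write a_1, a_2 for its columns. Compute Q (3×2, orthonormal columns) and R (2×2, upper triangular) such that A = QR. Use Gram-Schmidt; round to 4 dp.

a_1 = (1, -1, -3); ‖a_1‖ = 3.3166, so e_1 = (0.3015, -0.3015, -0.9045).
e_1·a_2 = 0.3015·(-2) + (-0.3015)·(-4) + (-0.9045)·1 = -0.3015.
u_2 = a_2 + 0.3015·e_1 = (-1.9091, -4.0909, 0.7273).
‖u_2‖ = 4.5726, so e_2 = (-0.4175, -0.8946, 0.1590).

Q = [[0.3015, -0.4175], [-0.3015, -0.8946], [-0.9045, 0.1590]], R = [[3.3166, -0.3015], [0.0000, 4.5726]]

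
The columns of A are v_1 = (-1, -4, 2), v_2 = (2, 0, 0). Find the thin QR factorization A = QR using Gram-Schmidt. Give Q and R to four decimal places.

Q = [[-0.2182, 0.9759], [-0.8729, -0.1952], [0.4364, 0.0976]], R = [[4.5826, -0.4364], [0.0000, 1.9518]]

v_1 = (-1, -4, 2); ‖v_1‖ = 4.5826, so e_1 = (-0.2182, -0.8729, 0.4364).
e_1·v_2 = (-0.2182)·2 + (-0.8729)·0 + 0.4364·0 = -0.4364.
u_2 = v_2 + 0.4364·e_1 = (1.9048, -0.3810, 0.1905).
‖u_2‖ = 1.9518, so e_2 = (0.9759, -0.1952, 0.0976).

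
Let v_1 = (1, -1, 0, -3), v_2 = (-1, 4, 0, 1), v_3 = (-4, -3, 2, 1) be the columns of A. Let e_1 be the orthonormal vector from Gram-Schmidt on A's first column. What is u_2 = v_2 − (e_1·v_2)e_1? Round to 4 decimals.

u_2 = (-0.2727, 3.2727, 0.0000, -1.1818)

v_1 = (1, -1, 0, -3); ‖v_1‖ = 3.3166, so e_1 = (0.3015, -0.3015, 0.0000, -0.9045).
e_1·v_2 = 0.3015·(-1) + (-0.3015)·4 + 0.0000·0 + (-0.9045)·1 = -2.4121.
u_2 = v_2 + 2.4121·e_1 = (-0.2727, 3.2727, 0.0000, -1.1818).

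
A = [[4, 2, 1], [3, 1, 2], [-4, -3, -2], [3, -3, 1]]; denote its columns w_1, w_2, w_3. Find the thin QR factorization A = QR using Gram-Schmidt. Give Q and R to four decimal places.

e_1 = w_1/‖w_1‖ = (4, 3, -4, 3)/7.0711 = (0.5657, 0.4243, -0.5657, 0.4243).
r_{12} = e_1·w_2 = 1.9799.
u_2 = w_2 − 1.9799·e_1 = (0.8800, 0.1600, -1.8800, -3.8400).
‖u_2‖ = 4.3681, so e_2 = (0.2015, 0.0366, -0.4304, -0.8791).
r_{13} = e_1·w_3 = 2.9698; r_{23} = e_2·w_3 = 0.2564.
u_3 = w_3 − 2.9698·e_1 − 0.2564·e_2 = (-0.7317, 0.7306, -0.2096, -0.0346).
‖u_3‖ = 1.0556, so e_3 = (-0.6931, 0.6921, -0.1986, -0.0328).

Q = [[0.5657, 0.2015, -0.6931], [0.4243, 0.0366, 0.6921], [-0.5657, -0.4304, -0.1986], [0.4243, -0.8791, -0.0328]], R = [[7.0711, 1.9799, 2.9698], [0.0000, 4.3681, 0.2564], [0.0000, 0.0000, 1.0556]]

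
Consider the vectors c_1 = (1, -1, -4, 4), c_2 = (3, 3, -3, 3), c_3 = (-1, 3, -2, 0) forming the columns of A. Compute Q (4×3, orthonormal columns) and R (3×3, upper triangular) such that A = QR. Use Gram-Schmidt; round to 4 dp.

Q = [[0.1715, 0.5255, -0.7362], [-0.1715, 0.8489, 0.4417], [-0.6860, -0.0404, -0.4785], [0.6860, 0.0404, -0.1841]], R = [[5.8310, 4.1160, 0.6860], [0.0000, 4.3656, 2.1020], [0.0000, 0.0000, 3.0185]]

c_1 = (1, -1, -4, 4); ‖c_1‖ = 5.8310, so q_1 = (0.1715, -0.1715, -0.6860, 0.6860).
q_1·c_2 = 0.1715·3 + (-0.1715)·3 + (-0.6860)·(-3) + 0.6860·3 = 4.1160.
u_2 = c_2 − 4.1160·q_1 = (2.2941, 3.7059, -0.1765, 0.1765).
‖u_2‖ = 4.3656, so q_2 = (0.5255, 0.8489, -0.0404, 0.0404).
q_1·c_3 = 0.1715·(-1) + (-0.1715)·3 + (-0.6860)·(-2) + 0.6860·0 = 0.6860; q_2·c_3 = 0.5255·(-1) + 0.8489·3 + (-0.0404)·(-2) + 0.0404·0 = 2.1020.
u_3 = c_3 − 0.6860·q_1 − 2.1020·q_2 = (-2.2222, 1.3333, -1.4444, -0.5556).
‖u_3‖ = 3.0185, so q_3 = (-0.7362, 0.4417, -0.4785, -0.1841).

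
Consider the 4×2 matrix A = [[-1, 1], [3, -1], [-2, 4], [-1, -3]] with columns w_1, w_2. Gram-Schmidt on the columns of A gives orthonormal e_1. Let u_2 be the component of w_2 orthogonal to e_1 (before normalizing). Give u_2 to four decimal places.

u_2 = (0.4000, 0.8000, 2.8000, -3.6000)

w_1 = (-1, 3, -2, -1); ‖w_1‖ = 3.8730, so e_1 = (-0.2582, 0.7746, -0.5164, -0.2582).
e_1·w_2 = (-0.2582)·1 + 0.7746·(-1) + (-0.5164)·4 + (-0.2582)·(-3) = -2.3238.
u_2 = w_2 + 2.3238·e_1 = (0.4000, 0.8000, 2.8000, -3.6000).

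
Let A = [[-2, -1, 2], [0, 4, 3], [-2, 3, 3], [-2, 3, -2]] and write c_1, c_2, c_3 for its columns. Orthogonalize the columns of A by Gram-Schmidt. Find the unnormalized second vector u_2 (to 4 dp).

c_1 = (-2, 0, -2, -2); ‖c_1‖ = 3.4641, so q_1 = (-0.5774, 0.0000, -0.5774, -0.5774).
q_1·c_2 = (-0.5774)·(-1) + 0.0000·4 + (-0.5774)·3 + (-0.5774)·3 = -2.8868.
u_2 = c_2 + 2.8868·q_1 = (-2.6667, 4.0000, 1.3333, 1.3333).

u_2 = (-2.6667, 4.0000, 1.3333, 1.3333)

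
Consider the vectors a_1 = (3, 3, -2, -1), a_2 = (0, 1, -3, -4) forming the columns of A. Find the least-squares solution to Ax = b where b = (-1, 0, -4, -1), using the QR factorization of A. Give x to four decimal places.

a_1 = (3, 3, -2, -1); ‖a_1‖ = 4.7958, so q_1 = (0.6255, 0.6255, -0.4170, -0.2085).
q_1·a_2 = 0.6255·0 + 0.6255·1 + (-0.4170)·(-3) + (-0.2085)·(-4) = 2.7107.
u_2 = a_2 − 2.7107·q_1 = (-1.6957, -0.6957, -1.8696, -3.4348).
‖u_2‖ = 4.3188, so q_2 = (-0.3926, -0.1611, -0.4329, -0.7953).
Qᵀb = (1.2511, 2.9195).
Back-substitute: x_2 = 2.9195/4.3188 = 0.6760.
x_1 = (1.2511 − 2.7107·0.6760)/4.7958 = -0.1212.

x = (-0.1212, 0.6760)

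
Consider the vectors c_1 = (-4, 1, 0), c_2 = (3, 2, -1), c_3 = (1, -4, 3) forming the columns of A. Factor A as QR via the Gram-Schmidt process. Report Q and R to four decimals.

c_1 = (-4, 1, 0); ‖c_1‖ = 4.1231, so q_1 = (-0.9701, 0.2425, 0.0000).
q_1·c_2 = (-0.9701)·3 + 0.2425·2 + 0.0000·(-1) = -2.4254.
u_2 = c_2 + 2.4254·q_1 = (0.6471, 2.5882, -1.0000).
‖u_2‖ = 2.8491, so q_2 = (0.2271, 0.9084, -0.3510).
q_1·c_3 = (-0.9701)·1 + 0.2425·(-4) + 0.0000·3 = -1.9403; q_2·c_3 = 0.2271·1 + 0.9084·(-4) + (-0.3510)·3 = -4.4595.
u_3 = c_3 + 1.9403·q_1 + 4.4595·q_2 = (0.1304, 0.5217, 1.4348).
‖u_3‖ = 1.5323, so q_3 = (0.0851, 0.3405, 0.9364).

Q = [[-0.9701, 0.2271, 0.0851], [0.2425, 0.9084, 0.3405], [0.0000, -0.3510, 0.9364]], R = [[4.1231, -2.4254, -1.9403], [0.0000, 2.8491, -4.4595], [0.0000, 0.0000, 1.5323]]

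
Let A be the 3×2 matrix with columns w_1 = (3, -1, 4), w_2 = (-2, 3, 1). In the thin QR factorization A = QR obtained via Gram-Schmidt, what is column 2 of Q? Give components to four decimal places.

w_1 = (3, -1, 4); ‖w_1‖ = 5.0990, so q_1 = (0.5883, -0.1961, 0.7845).
q_1·w_2 = 0.5883·(-2) + (-0.1961)·3 + 0.7845·1 = -0.9806.
u_2 = w_2 + 0.9806·q_1 = (-1.4231, 2.8077, 1.7692).
‖u_2‖ = 3.6109, so q_2 = (-0.3941, 0.7776, 0.4900).

q_2 = (-0.3941, 0.7776, 0.4900)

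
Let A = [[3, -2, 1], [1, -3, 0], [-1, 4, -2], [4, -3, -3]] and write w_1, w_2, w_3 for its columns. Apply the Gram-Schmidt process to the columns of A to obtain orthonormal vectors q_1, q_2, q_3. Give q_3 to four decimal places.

q_3 = (0.7478, -0.2708, -0.2450, -0.5544)

q_1 = w_1/‖w_1‖ = (3, 1, -1, 4)/5.1962 = (0.5774, 0.1925, -0.1925, 0.7698).
r_{12} = q_1·w_2 = -4.8113.
u_2 = w_2 + 4.8113·q_1 = (0.7778, -2.0741, 3.0741, 0.7037).
‖u_2‖ = 3.8538, so q_2 = (0.2018, -0.5382, 0.7977, 0.1826).
r_{13} = q_1·w_3 = -1.3472; r_{23} = q_2·w_3 = -1.9413.
u_3 = w_3 + 1.3472·q_1 + 1.9413·q_2 = (2.1696, -0.7855, -0.7107, -1.6085).
‖u_3‖ = 2.9011, so q_3 = (0.7478, -0.2708, -0.2450, -0.5544).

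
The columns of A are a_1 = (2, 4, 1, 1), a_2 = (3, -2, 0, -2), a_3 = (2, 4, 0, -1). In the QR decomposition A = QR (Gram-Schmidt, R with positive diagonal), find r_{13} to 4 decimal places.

a_1 = (2, 4, 1, 1); ‖a_1‖ = 4.6904, so q_1 = (0.4264, 0.8528, 0.2132, 0.2132).
r_{13} = q_1·a_3 = 4.0508.

r_{13} = 4.0508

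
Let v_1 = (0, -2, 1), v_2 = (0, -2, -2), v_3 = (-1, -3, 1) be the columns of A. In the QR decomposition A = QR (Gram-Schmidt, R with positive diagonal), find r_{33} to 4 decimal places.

r_{33} = 1.0000

v_1 = (0, -2, 1); ‖v_1‖ = 2.2361, so q_1 = (0.0000, -0.8944, 0.4472).
q_1·v_2 = 0.0000·0 + (-0.8944)·(-2) + 0.4472·(-2) = 0.8944.
u_2 = v_2 − 0.8944·q_1 = (0.0000, -1.2000, -2.4000).
‖u_2‖ = 2.6833, so q_2 = (0.0000, -0.4472, -0.8944).
q_1·v_3 = 0.0000·(-1) + (-0.8944)·(-3) + 0.4472·1 = 3.1305; q_2·v_3 = 0.0000·(-1) + (-0.4472)·(-3) + (-0.8944)·1 = 0.4472.
u_3 = v_3 − 3.1305·q_1 − 0.4472·q_2 = (-1.0000, 0.0000, 0.0000).
r_{33} = ‖u_3‖ = 1.0000.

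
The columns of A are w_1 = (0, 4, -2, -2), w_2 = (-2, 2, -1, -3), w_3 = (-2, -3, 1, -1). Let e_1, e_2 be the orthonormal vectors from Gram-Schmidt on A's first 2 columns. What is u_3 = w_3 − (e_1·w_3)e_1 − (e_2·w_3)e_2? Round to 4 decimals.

u_3 = (0.1818, -0.2727, -0.3636, -0.1818)

w_1 = (0, 4, -2, -2); ‖w_1‖ = 4.8990, so e_1 = (0.0000, 0.8165, -0.4082, -0.4082).
e_1·w_2 = 0.0000·(-2) + 0.8165·2 + (-0.4082)·(-1) + (-0.4082)·(-3) = 3.2660.
u_2 = w_2 − 3.2660·e_1 = (-2.0000, -0.6667, 0.3333, -1.6667).
‖u_2‖ = 2.7080, so e_2 = (-0.7385, -0.2462, 0.1231, -0.6155).
e_1·w_3 = 0.0000·(-2) + 0.8165·(-3) + (-0.4082)·1 + (-0.4082)·(-1) = -2.4495; e_2·w_3 = (-0.7385)·(-2) + (-0.2462)·(-3) + 0.1231·1 + (-0.6155)·(-1) = 2.9542.
u_3 = w_3 + 2.4495·e_1 − 2.9542·e_2 = (0.1818, -0.2727, -0.3636, -0.1818).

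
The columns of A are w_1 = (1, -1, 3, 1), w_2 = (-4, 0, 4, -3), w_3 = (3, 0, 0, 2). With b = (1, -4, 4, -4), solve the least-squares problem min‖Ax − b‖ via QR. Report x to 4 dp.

x = (1.8295, -0.2946, -1.4961)

w_1 = (1, -1, 3, 1); ‖w_1‖ = 3.4641, so e_1 = (0.2887, -0.2887, 0.8660, 0.2887).
e_1·w_2 = 0.2887·(-4) + (-0.2887)·0 + 0.8660·4 + 0.2887·(-3) = 1.4434.
u_2 = w_2 − 1.4434·e_1 = (-4.4167, 0.4167, 2.7500, -3.4167).
‖u_2‖ = 6.2383, so e_2 = (-0.7080, 0.0668, 0.4408, -0.5477).
e_1·w_3 = 0.2887·3 + (-0.2887)·0 + 0.8660·0 + 0.2887·2 = 1.4434; e_2·w_3 = (-0.7080)·3 + 0.0668·0 + 0.4408·0 + (-0.5477)·2 = -3.2193.
u_3 = w_3 − 1.4434·e_1 + 3.2193·e_2 = (0.3041, 0.6317, 0.1692, -0.1799).
‖u_3‖ = 0.7433, so e_3 = (0.4091, 0.8499, 0.2276, -0.2420).
Qᵀb = (3.7528, 2.9789, -1.1120).
Back-substitute: x_3 = -1.1120/0.7433 = -1.4961.
x_2 = (2.9789 + 3.2193·(-1.4961))/6.2383 = -0.2946.
x_1 = (3.7528 − 1.4434·(-0.2946) − 1.4434·(-1.4961))/3.4641 = 1.8295.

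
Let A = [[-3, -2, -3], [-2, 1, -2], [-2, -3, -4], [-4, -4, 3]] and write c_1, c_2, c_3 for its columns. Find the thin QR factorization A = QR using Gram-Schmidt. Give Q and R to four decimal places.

Q = [[-0.5222, 0.1179, -0.3511], [-0.3482, 0.8350, -0.1051], [-0.3482, -0.4617, -0.6665], [-0.6963, -0.2751, 0.6492]], R = [[5.7446, 4.5260, 1.5667], [0.0000, 3.0847, -1.0020], [0.0000, 0.0000, 5.8772]]

e_1 = c_1/‖c_1‖ = (-3, -2, -2, -4)/5.7446 = (-0.5222, -0.3482, -0.3482, -0.6963).
r_{12} = e_1·c_2 = 4.5260.
u_2 = c_2 − 4.5260·e_1 = (0.3636, 2.5758, -1.4242, -0.8485).
‖u_2‖ = 3.0847, so e_2 = (0.1179, 0.8350, -0.4617, -0.2751).
r_{13} = e_1·c_3 = 1.5667; r_{23} = e_2·c_3 = -1.0020.
u_3 = c_3 − 1.5667·e_1 + 1.0020·e_2 = (-2.0637, -0.6178, -3.9172, 3.8153).
‖u_3‖ = 5.8772, so e_3 = (-0.3511, -0.1051, -0.6665, 0.6492).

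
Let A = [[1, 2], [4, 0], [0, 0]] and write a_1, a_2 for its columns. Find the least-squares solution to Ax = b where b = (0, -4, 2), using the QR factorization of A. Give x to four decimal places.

x = (-1.0000, 0.5000)

a_1 = (1, 4, 0); ‖a_1‖ = 4.1231, so q_1 = (0.2425, 0.9701, 0.0000).
q_1·a_2 = 0.2425·2 + 0.9701·0 + 0.0000·0 = 0.4851.
u_2 = a_2 − 0.4851·q_1 = (1.8824, -0.4706, 0.0000).
‖u_2‖ = 1.9403, so q_2 = (0.9701, -0.2425, 0.0000).
Qᵀb = (-3.8806, 0.9701).
Back-substitute: x_2 = 0.9701/1.9403 = 0.5000.
x_1 = (-3.8806 − 0.4851·0.5000)/4.1231 = -1.0000.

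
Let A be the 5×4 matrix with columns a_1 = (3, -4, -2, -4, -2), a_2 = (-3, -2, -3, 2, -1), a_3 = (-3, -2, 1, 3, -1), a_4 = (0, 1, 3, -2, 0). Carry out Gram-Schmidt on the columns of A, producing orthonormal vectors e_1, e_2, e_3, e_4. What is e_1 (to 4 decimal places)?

a_1 = (3, -4, -2, -4, -2); ‖a_1‖ = 7.0000, so e_1 = (0.4286, -0.5714, -0.2857, -0.5714, -0.2857).

e_1 = (0.4286, -0.5714, -0.2857, -0.5714, -0.2857)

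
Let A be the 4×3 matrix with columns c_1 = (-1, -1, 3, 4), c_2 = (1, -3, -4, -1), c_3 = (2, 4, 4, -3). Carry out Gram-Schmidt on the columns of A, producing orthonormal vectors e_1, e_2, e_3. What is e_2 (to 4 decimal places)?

e_2 = (0.1084, -0.7919, -0.5502, 0.2417)

e_1 = c_1/‖c_1‖ = (-1, -1, 3, 4)/5.1962 = (-0.1925, -0.1925, 0.5774, 0.7698).
r_{12} = e_1·c_2 = -2.6943.
u_2 = c_2 + 2.6943·e_1 = (0.4815, -3.5185, -2.4444, 1.0741).
‖u_2‖ = 4.4431, so e_2 = (0.1084, -0.7919, -0.5502, 0.2417).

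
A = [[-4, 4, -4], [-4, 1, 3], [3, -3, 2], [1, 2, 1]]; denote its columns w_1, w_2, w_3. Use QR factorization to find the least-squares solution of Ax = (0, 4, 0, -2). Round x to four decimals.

x = (-0.9462, -0.6865, 0.2912)

q_1 = w_1/‖w_1‖ = (-4, -4, 3, 1)/6.4807 = (-0.6172, -0.6172, 0.4629, 0.1543).
r_{12} = q_1·w_2 = -4.1662.
u_2 = w_2 + 4.1662·q_1 = (1.4286, -1.5714, -1.0714, 2.6429).
‖u_2‖ = 3.5557, so q_2 = (0.4018, -0.4419, -0.3013, 0.7433).
r_{13} = q_1·w_3 = 1.6973; r_{23} = q_2·w_3 = -2.7923.
u_3 = w_3 − 1.6973·q_1 + 2.7923·q_2 = (-1.8305, 2.8136, 0.3729, 2.8136).
‖u_3‖ = 4.3957, so q_3 = (-0.4164, 0.6401, 0.0848, 0.6401).
Qᵀb = (-2.7775, -3.2544, 1.2801).
Back-substitute: x_3 = 1.2801/4.3957 = 0.2912.
x_2 = (-3.2544 + 2.7923·0.2912)/3.5557 = -0.6865.
x_1 = (-2.7775 + 4.1662·(-0.6865) − 1.6973·0.2912)/6.4807 = -0.9462.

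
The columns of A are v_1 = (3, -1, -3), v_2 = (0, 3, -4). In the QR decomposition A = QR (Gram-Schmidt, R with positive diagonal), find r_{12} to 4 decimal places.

e_1 = v_1/‖v_1‖ = (3, -1, -3)/4.3589 = (0.6882, -0.2294, -0.6882).
r_{12} = e_1·v_2 = 2.0647.

r_{12} = 2.0647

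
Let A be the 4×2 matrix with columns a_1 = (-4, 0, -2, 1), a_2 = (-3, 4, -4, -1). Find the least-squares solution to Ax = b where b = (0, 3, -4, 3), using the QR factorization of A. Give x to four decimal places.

a_1 = (-4, 0, -2, 1); ‖a_1‖ = 4.5826, so e_1 = (-0.8729, 0.0000, -0.4364, 0.2182).
e_1·a_2 = (-0.8729)·(-3) + 0.0000·4 + (-0.4364)·(-4) + 0.2182·(-1) = 4.1461.
u_2 = a_2 − 4.1461·e_1 = (0.6190, 4.0000, -2.1905, -1.9048).
‖u_2‖ = 4.9809, so e_2 = (0.1243, 0.8031, -0.4398, -0.3824).
Qᵀb = (2.4004, 3.0211).
Back-substitute: x_2 = 3.0211/4.9809 = 0.6065.
x_1 = (2.4004 − 4.1461·0.6065)/4.5826 = -0.0250.

x = (-0.0250, 0.6065)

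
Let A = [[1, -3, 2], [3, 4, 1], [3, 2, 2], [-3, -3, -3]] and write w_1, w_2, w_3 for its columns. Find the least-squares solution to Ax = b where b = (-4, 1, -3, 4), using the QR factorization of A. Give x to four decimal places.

w_1 = (1, 3, 3, -3); ‖w_1‖ = 5.2915, so e_1 = (0.1890, 0.5669, 0.5669, -0.5669).
e_1·w_2 = 0.1890·(-3) + 0.5669·4 + 0.5669·2 + (-0.5669)·(-3) = 4.5356.
u_2 = w_2 − 4.5356·e_1 = (-3.8571, 1.4286, -0.5714, -0.4286).
‖u_2‖ = 4.1748, so e_2 = (-0.9239, 0.3422, -0.1369, -0.1027).
e_1·w_3 = 0.1890·2 + 0.5669·1 + 0.5669·2 + (-0.5669)·(-3) = 3.7796; e_2·w_3 = (-0.9239)·2 + 0.3422·1 + (-0.1369)·2 + (-0.1027)·(-3) = -1.4714.
u_3 = w_3 − 3.7796·e_1 + 1.4714·e_2 = (-0.0738, -0.6393, -0.3443, -1.0082).
‖u_3‖ = 1.2447, so e_3 = (-0.0593, -0.5137, -0.2766, -0.8100).
Qᵀb = (-4.1576, 4.0379, -2.6869).
Back-substitute: x_3 = -2.6869/1.2447 = -2.1587.
x_2 = (4.0379 + 1.4714·(-2.1587))/4.1748 = 0.2063.
x_1 = (-4.1576 − 4.5356·0.2063 − 3.7796·(-2.1587))/5.2915 = 0.5794.

x = (0.5794, 0.2063, -2.1587)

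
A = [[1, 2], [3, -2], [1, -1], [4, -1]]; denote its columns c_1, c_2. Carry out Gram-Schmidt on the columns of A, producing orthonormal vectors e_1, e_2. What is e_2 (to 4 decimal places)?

e_1 = c_1/‖c_1‖ = (1, 3, 1, 4)/5.1962 = (0.1925, 0.5774, 0.1925, 0.7698).
r_{12} = e_1·c_2 = -1.7321.
u_2 = c_2 + 1.7321·e_1 = (2.3333, -1.0000, -0.6667, 0.3333).
‖u_2‖ = 2.6458, so e_2 = (0.8819, -0.3780, -0.2520, 0.1260).

e_2 = (0.8819, -0.3780, -0.2520, 0.1260)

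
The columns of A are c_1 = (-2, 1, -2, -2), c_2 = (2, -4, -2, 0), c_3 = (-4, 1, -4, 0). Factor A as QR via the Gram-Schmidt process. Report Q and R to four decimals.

Q = [[-0.5547, 0.2902, -0.4461], [0.2774, -0.7738, -0.0330], [-0.5547, -0.5481, -0.3800], [-0.5547, -0.1290, 0.8096]], R = [[3.6056, -1.1094, 4.7150], [0.0000, 4.7717, 0.2579], [0.0000, 0.0000, 3.2715]]

q_1 = c_1/‖c_1‖ = (-2, 1, -2, -2)/3.6056 = (-0.5547, 0.2774, -0.5547, -0.5547).
r_{12} = q_1·c_2 = -1.1094.
u_2 = c_2 + 1.1094·q_1 = (1.3846, -3.6923, -2.6154, -0.6154).
‖u_2‖ = 4.7717, so q_2 = (0.2902, -0.7738, -0.5481, -0.1290).
r_{13} = q_1·c_3 = 4.7150; r_{23} = q_2·c_3 = 0.2579.
u_3 = c_3 − 4.7150·q_1 − 0.2579·q_2 = (-1.4595, -0.1081, -1.2432, 2.6486).
‖u_3‖ = 3.2715, so q_3 = (-0.4461, -0.0330, -0.3800, 0.8096).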